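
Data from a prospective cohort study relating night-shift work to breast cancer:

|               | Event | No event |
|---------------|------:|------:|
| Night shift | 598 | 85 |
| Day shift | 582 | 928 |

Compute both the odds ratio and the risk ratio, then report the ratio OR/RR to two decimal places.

4.94

Cells: a = 598, b = 85, c = 582, d = 928.
OR = (598·928)/(85·582) = 554944/49470 = 11.21779
Risk in exposed = 598/683 = 0.87555; risk in unexposed = 582/1510 = 0.38543; RR = 2.27161
OR/RR = 11.21779 / 2.27161 = 4.93825
The outcome is not rare, so the OR lies further from 1 than the RR.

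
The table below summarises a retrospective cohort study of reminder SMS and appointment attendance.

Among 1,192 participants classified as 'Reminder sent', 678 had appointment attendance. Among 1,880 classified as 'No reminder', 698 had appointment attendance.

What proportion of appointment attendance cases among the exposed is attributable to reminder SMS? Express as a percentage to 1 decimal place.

From the description: a = 678, b = 514, c = 698, d = 1182.
Risk in exposed = 678/1192 = 0.56879; risk in unexposed = 698/1880 = 0.37128.
RR = 0.56879/0.37128 = 1.53199
AR% = (RR − 1)/RR × 100 = (1.53199 − 1)/1.53199 × 100 = 34.7254%

34.7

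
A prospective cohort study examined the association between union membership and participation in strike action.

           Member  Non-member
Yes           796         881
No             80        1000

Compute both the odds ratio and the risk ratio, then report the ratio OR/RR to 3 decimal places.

Reading the table with exposure as columns: a = 796 (Member, case), b = 80 (Member, non-case), c = 881 (Non-member, case), d = 1000.
OR = (796·1000)/(80·881) = 796000/70480 = 11.29398
Risk in exposed = 796/876 = 0.90868; risk in unexposed = 881/1881 = 0.46837; RR = 1.94009
OR/RR = 11.29398 / 1.94009 = 5.82137
The outcome is not rare, so the OR lies further from 1 than the RR.

5.821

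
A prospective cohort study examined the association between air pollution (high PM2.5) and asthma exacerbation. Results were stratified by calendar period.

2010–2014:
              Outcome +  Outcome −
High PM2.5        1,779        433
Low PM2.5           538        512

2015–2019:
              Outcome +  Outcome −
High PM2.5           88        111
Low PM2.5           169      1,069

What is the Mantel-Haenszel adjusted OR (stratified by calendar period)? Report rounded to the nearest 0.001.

OR_MH = Σ(aᵢdᵢ/nᵢ) / Σ(bᵢcᵢ/nᵢ), where nᵢ is the stratum total.
Stratum 1 (2010–2014): n = 3262; a·d/n = 1779·512/3262 = 279.2299; b·c/n = 433·538/3262 = 71.4145
Stratum 2 (2015–2019): n = 1437; a·d/n = 88·1069/1437 = 65.4642; b·c/n = 111·169/1437 = 13.0543
OR_MH = (279.2299 + 65.4642) / (71.4145 + 13.0543) = 344.6941 / 84.4687 = 4.08073

4.081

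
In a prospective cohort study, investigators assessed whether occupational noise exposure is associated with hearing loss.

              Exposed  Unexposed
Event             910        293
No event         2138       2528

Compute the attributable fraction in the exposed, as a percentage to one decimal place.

Reading the table with exposure as columns: a = 910 (Exposed, case), b = 2138 (Exposed, non-case), c = 293 (Unexposed, case), d = 2528.
Risk in exposed = 910/3048 = 0.29856; risk in unexposed = 293/2821 = 0.10386.
RR = 0.29856/0.10386 = 2.87450
AR% = (RR − 1)/RR × 100 = (2.87450 − 1)/2.87450 × 100 = 65.2113%

65.2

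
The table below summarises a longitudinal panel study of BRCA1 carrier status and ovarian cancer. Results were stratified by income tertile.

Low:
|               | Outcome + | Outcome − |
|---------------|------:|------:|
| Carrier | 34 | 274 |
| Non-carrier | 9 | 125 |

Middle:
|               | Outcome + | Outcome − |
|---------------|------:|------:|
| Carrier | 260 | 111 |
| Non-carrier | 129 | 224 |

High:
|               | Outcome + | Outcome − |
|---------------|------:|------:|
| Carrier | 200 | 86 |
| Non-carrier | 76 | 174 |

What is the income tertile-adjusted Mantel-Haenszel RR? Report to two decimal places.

RR_MH = Σ(aᵢ·n₀ᵢ/nᵢ) / Σ(cᵢ·n₁ᵢ/nᵢ), with n₁ᵢ = aᵢ+bᵢ (exposed), n₀ᵢ = cᵢ+dᵢ (unexposed), nᵢ = n₁ᵢ+n₀ᵢ.
Stratum 1 (Low): n₁ = 308, n₀ = 134, n = 442; a·n₀/n = 34·134/442 = 10.3077; c·n₁/n = 9·308/442 = 6.2715
Stratum 2 (Middle): n₁ = 371, n₀ = 353, n = 724; a·n₀/n = 260·353/724 = 126.7680; c·n₁/n = 129·371/724 = 66.1036
Stratum 3 (High): n₁ = 286, n₀ = 250, n = 536; a·n₀/n = 200·250/536 = 93.2836; c·n₁/n = 76·286/536 = 40.5522
RR_MH = (10.3077 + 126.7680 + 93.2836) / (6.2715 + 66.1036 + 40.5522) = 230.3592 / 112.9273 = 2.03989

2.04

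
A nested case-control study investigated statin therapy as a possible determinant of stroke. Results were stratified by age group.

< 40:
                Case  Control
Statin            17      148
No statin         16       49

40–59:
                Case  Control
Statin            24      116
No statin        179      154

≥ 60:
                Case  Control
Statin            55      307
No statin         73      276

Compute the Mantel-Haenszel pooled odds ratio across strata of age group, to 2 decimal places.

0.38

OR_MH = Σ(aᵢdᵢ/nᵢ) / Σ(bᵢcᵢ/nᵢ), where nᵢ is the stratum total.
Stratum 1 (< 40): n = 230; a·d/n = 17·49/230 = 3.6217; b·c/n = 148·16/230 = 10.2957
Stratum 2 (40–59): n = 473; a·d/n = 24·154/473 = 7.8140; b·c/n = 116·179/473 = 43.8985
Stratum 3 (≥ 60): n = 711; a·d/n = 55·276/711 = 21.3502; b·c/n = 307·73/711 = 31.5204
OR_MH = (3.6217 + 7.8140 + 21.3502) / (10.2957 + 43.8985 + 31.5204) = 32.7859 / 85.7146 = 0.38250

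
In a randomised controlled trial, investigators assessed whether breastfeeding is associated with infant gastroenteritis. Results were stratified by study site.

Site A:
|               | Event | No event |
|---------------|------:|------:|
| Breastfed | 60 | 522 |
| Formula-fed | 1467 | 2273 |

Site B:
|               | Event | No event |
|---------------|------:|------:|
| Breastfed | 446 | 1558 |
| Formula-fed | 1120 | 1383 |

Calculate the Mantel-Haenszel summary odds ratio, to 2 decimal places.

0.30

OR_MH = Σ(aᵢdᵢ/nᵢ) / Σ(bᵢcᵢ/nᵢ), where nᵢ is the stratum total.
Stratum 1 (Site A): n = 4322; a·d/n = 60·2273/4322 = 31.5548; b·c/n = 522·1467/4322 = 177.1805
Stratum 2 (Site B): n = 4507; a·d/n = 446·1383/4507 = 136.8578; b·c/n = 1558·1120/4507 = 387.1666
OR_MH = (31.5548 + 136.8578) / (177.1805 + 387.1666) = 168.4126 / 564.3471 = 0.29842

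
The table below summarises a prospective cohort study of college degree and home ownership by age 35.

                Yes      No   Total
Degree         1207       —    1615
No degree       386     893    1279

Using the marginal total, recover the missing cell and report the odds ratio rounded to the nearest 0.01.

6.84

The missing cell is in the exposed row: 1615 − 1207 = 408.
So a = 1207, b = 408, c = 386, d = 893.
OR = (a·d)/(b·c) = (1207 × 893) / (408 × 386) = 1077851 / 157488 = 6.84402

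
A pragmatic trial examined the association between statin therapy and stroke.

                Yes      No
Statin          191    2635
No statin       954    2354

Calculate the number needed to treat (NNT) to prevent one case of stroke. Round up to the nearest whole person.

Risk in treated group = 191/2826 = 0.06759; risk in control = 954/3308 = 0.28839.
Absolute risk reduction = 0.28839 − 0.06759 = 0.22081
NNT = 1 / ARR = 1 / 0.22081 = 4.529 → round up → 5

5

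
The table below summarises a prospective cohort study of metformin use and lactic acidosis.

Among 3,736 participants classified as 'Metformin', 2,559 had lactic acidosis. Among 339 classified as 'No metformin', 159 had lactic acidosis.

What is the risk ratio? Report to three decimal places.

From the description: a = 2559, b = 1177, c = 159, d = 180.
Risk in exposed = 2559/3736 = 0.68496; risk in unexposed = 159/339 = 0.46903.
RR = 0.68496 / 0.46903 = 1.46038
The risk among the exposed is 1.46 times that among the unexposed.

1.460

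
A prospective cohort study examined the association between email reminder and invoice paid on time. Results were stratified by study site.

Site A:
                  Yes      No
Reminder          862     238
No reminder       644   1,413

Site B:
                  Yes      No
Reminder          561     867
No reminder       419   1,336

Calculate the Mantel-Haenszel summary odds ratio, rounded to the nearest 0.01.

3.82

OR_MH = Σ(aᵢdᵢ/nᵢ) / Σ(bᵢcᵢ/nᵢ), where nᵢ is the stratum total.
Stratum 1 (Site A): n = 3157; a·d/n = 862·1413/3157 = 385.8112; b·c/n = 238·644/3157 = 48.5499
Stratum 2 (Site B): n = 3183; a·d/n = 561·1336/3183 = 235.4684; b·c/n = 867·419/3183 = 114.1291
OR_MH = (385.8112 + 235.4684) / (48.5499 + 114.1291) = 621.2796 / 162.6790 = 3.81905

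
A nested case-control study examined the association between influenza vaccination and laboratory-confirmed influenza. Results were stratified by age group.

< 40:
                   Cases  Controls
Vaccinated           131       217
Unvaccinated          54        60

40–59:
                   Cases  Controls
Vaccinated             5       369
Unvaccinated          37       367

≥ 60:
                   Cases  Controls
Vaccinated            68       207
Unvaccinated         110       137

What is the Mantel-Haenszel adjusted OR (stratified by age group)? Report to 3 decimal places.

OR_MH = Σ(aᵢdᵢ/nᵢ) / Σ(bᵢcᵢ/nᵢ), where nᵢ is the stratum total.
Stratum 1 (< 40): n = 462; a·d/n = 131·60/462 = 17.0130; b·c/n = 217·54/462 = 25.3636
Stratum 2 (40–59): n = 778; a·d/n = 5·367/778 = 2.3586; b·c/n = 369·37/778 = 17.5488
Stratum 3 (≥ 60): n = 522; a·d/n = 68·137/522 = 17.8467; b·c/n = 207·110/522 = 43.6207
OR_MH = (17.0130 + 2.3586 + 17.8467) / (25.3636 + 17.5488 + 43.6207) = 37.2183 / 86.5332 = 0.43010

0.430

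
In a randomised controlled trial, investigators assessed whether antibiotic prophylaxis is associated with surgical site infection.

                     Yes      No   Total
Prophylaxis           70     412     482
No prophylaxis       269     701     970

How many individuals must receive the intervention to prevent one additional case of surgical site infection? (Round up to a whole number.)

8

Risk in treated group = 70/482 = 0.14523; risk in control = 269/970 = 0.27732.
Absolute risk reduction = 0.27732 − 0.14523 = 0.13209
NNT = 1 / ARR = 1 / 0.13209 = 7.571 → round up → 8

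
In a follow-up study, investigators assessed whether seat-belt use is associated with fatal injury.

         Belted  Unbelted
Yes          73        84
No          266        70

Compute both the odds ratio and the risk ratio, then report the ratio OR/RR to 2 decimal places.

0.58

Reading the table with exposure as columns: a = 73 (Belted, case), b = 266 (Belted, non-case), c = 84 (Unbelted, case), d = 70.
OR = (73·70)/(266·84) = 5110/22344 = 0.22870
Risk in exposed = 73/339 = 0.21534; risk in unexposed = 84/154 = 0.54545; RR = 0.39479
OR/RR = 0.22870 / 0.39479 = 0.57929
The outcome is not rare, so the OR lies further from 1 than the RR.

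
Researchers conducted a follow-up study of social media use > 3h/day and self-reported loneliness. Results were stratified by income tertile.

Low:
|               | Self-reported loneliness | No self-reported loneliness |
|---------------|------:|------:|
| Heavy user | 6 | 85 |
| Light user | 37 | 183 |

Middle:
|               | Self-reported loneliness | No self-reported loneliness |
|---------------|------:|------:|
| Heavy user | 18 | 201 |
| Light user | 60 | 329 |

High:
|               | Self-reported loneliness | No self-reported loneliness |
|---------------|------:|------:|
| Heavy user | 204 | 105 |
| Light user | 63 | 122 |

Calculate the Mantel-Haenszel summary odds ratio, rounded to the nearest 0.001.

1.469

OR_MH = Σ(aᵢdᵢ/nᵢ) / Σ(bᵢcᵢ/nᵢ), where nᵢ is the stratum total.
Stratum 1 (Low): n = 311; a·d/n = 6·183/311 = 3.5305; b·c/n = 85·37/311 = 10.1125
Stratum 2 (Middle): n = 608; a·d/n = 18·329/608 = 9.7401; b·c/n = 201·60/608 = 19.8355
Stratum 3 (High): n = 494; a·d/n = 204·122/494 = 50.3806; b·c/n = 105·63/494 = 13.3907
OR_MH = (3.5305 + 9.7401 + 50.3806) / (10.1125 + 19.8355 + 13.3907) = 63.6512 / 43.3388 = 1.46869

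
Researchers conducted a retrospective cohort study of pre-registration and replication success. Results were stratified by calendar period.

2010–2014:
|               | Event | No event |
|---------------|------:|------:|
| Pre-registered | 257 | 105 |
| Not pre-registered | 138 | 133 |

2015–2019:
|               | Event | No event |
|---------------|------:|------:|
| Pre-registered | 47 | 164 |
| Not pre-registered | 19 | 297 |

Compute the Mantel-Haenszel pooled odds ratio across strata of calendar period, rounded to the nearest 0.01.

2.79

OR_MH = Σ(aᵢdᵢ/nᵢ) / Σ(bᵢcᵢ/nᵢ), where nᵢ is the stratum total.
Stratum 1 (2010–2014): n = 633; a·d/n = 257·133/633 = 53.9984; b·c/n = 105·138/633 = 22.8910
Stratum 2 (2015–2019): n = 527; a·d/n = 47·297/527 = 26.4877; b·c/n = 164·19/527 = 5.9127
OR_MH = (53.9984 + 26.4877) / (22.8910 + 5.9127) = 80.4861 / 28.8037 = 2.79430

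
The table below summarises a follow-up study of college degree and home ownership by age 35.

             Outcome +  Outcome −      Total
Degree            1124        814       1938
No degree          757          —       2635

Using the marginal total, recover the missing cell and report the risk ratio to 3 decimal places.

The missing cell is in the unexposed row: 2635 − 757 = 1878.
So a = 1124, b = 814, c = 757, d = 1878.
RR = [a/(a+b)] / [c/(c+d)] = (1124/1938) / (757/2635) = 0.57998/0.28729 = 2.01882

2.019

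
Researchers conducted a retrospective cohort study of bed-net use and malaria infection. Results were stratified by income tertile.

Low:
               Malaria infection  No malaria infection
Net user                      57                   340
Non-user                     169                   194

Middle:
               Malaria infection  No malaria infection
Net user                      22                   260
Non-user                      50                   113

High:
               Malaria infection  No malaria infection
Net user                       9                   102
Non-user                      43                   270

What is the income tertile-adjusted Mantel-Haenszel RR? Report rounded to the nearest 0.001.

RR_MH = Σ(aᵢ·n₀ᵢ/nᵢ) / Σ(cᵢ·n₁ᵢ/nᵢ), with n₁ᵢ = aᵢ+bᵢ (exposed), n₀ᵢ = cᵢ+dᵢ (unexposed), nᵢ = n₁ᵢ+n₀ᵢ.
Stratum 1 (Low): n₁ = 397, n₀ = 363, n = 760; a·n₀/n = 57·363/760 = 27.2250; c·n₁/n = 169·397/760 = 88.2803
Stratum 2 (Middle): n₁ = 282, n₀ = 163, n = 445; a·n₀/n = 22·163/445 = 8.0584; c·n₁/n = 50·282/445 = 31.6854
Stratum 3 (High): n₁ = 111, n₀ = 313, n = 424; a·n₀/n = 9·313/424 = 6.6439; c·n₁/n = 43·111/424 = 11.2571
RR_MH = (27.2250 + 8.0584 + 6.6439) / (88.2803 + 31.6854 + 11.2571) = 41.9273 / 131.2227 = 0.31951

0.320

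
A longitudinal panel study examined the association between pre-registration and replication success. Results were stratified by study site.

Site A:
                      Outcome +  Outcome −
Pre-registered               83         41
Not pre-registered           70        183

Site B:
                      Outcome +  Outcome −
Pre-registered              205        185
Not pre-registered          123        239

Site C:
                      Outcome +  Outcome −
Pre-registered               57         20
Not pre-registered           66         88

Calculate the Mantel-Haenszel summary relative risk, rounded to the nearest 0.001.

1.768

RR_MH = Σ(aᵢ·n₀ᵢ/nᵢ) / Σ(cᵢ·n₁ᵢ/nᵢ), with n₁ᵢ = aᵢ+bᵢ (exposed), n₀ᵢ = cᵢ+dᵢ (unexposed), nᵢ = n₁ᵢ+n₀ᵢ.
Stratum 1 (Site A): n₁ = 124, n₀ = 253, n = 377; a·n₀/n = 83·253/377 = 55.7003; c·n₁/n = 70·124/377 = 23.0239
Stratum 2 (Site B): n₁ = 390, n₀ = 362, n = 752; a·n₀/n = 205·362/752 = 98.6835; c·n₁/n = 123·390/752 = 63.7899
Stratum 3 (Site C): n₁ = 77, n₀ = 154, n = 231; a·n₀/n = 57·154/231 = 38.0000; c·n₁/n = 66·77/231 = 22.0000
RR_MH = (55.7003 + 98.6835 + 38.0000) / (23.0239 + 63.7899 + 22.0000) = 192.3838 / 108.8138 = 1.76801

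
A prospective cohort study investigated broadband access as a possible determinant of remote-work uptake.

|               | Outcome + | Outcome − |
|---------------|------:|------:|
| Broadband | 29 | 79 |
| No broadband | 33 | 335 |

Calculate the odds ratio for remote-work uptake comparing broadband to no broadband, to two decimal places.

3.73

Cells: a = 29, b = 79, c = 33, d = 335.
OR = (a·d)/(b·c) = (29 × 335) / (79 × 33) = 9715 / 2607 = 3.72651
The odds of remote-work uptake are about 3.73 times as high in the broadband group.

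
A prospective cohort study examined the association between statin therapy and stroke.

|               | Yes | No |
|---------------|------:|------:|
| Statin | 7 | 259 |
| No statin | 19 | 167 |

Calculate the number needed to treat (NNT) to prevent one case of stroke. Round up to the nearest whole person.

14

Risk in treated group = 7/266 = 0.02632; risk in control = 19/186 = 0.10215.
Absolute risk reduction = 0.10215 − 0.02632 = 0.07583
NNT = 1 / ARR = 1 / 0.07583 = 13.187 → round up → 14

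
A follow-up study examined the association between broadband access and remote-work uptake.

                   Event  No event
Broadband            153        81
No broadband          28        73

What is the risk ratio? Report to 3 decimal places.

Cells: a = 153, b = 81, c = 28, d = 73.
Risk in exposed = 153/234 = 0.65385; risk in unexposed = 28/101 = 0.27723.
RR = 0.65385 / 0.27723 = 2.35852
The risk among the exposed is 2.36 times that among the unexposed.

2.359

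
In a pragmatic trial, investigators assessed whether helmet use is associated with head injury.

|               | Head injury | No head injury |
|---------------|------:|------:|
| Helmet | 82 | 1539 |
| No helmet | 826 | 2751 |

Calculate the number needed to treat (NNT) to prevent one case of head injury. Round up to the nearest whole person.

Risk in treated group = 82/1621 = 0.05059; risk in control = 826/3577 = 0.23092.
Absolute risk reduction = 0.23092 − 0.05059 = 0.18033
NNT = 1 / ARR = 1 / 0.18033 = 5.545 → round up → 6

6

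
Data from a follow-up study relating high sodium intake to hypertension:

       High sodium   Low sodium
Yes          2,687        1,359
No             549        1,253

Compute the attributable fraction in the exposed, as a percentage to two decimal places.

Reading the table with exposure as columns: a = 2687 (High sodium, case), b = 549 (High sodium, non-case), c = 1359 (Low sodium, case), d = 1253.
Risk in exposed = 2687/3236 = 0.83035; risk in unexposed = 1359/2612 = 0.52029.
RR = 0.83035/0.52029 = 1.59593
AR% = (RR − 1)/RR × 100 = (1.59593 − 1)/1.59593 × 100 = 37.3405%

37.34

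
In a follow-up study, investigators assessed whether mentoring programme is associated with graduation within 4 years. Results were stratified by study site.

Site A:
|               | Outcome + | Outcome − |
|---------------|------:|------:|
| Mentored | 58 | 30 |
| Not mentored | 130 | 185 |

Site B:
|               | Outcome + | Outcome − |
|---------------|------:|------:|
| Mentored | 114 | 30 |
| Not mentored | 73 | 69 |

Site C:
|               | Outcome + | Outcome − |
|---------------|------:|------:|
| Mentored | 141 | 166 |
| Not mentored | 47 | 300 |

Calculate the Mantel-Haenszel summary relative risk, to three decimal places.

RR_MH = Σ(aᵢ·n₀ᵢ/nᵢ) / Σ(cᵢ·n₁ᵢ/nᵢ), with n₁ᵢ = aᵢ+bᵢ (exposed), n₀ᵢ = cᵢ+dᵢ (unexposed), nᵢ = n₁ᵢ+n₀ᵢ.
Stratum 1 (Site A): n₁ = 88, n₀ = 315, n = 403; a·n₀/n = 58·315/403 = 45.3350; c·n₁/n = 130·88/403 = 28.3871
Stratum 2 (Site B): n₁ = 144, n₀ = 142, n = 286; a·n₀/n = 114·142/286 = 56.6014; c·n₁/n = 73·144/286 = 36.7552
Stratum 3 (Site C): n₁ = 307, n₀ = 347, n = 654; a·n₀/n = 141·347/654 = 74.8119; c·n₁/n = 47·307/654 = 22.0627
RR_MH = (45.3350 + 56.6014 + 74.8119) / (28.3871 + 36.7552 + 22.0627) = 176.7483 / 87.2050 = 2.02681

2.027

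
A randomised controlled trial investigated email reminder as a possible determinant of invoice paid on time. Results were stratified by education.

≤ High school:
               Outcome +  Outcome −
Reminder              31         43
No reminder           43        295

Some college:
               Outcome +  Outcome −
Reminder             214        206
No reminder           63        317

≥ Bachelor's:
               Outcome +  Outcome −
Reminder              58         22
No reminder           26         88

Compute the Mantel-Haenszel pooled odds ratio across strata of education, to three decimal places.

OR_MH = Σ(aᵢdᵢ/nᵢ) / Σ(bᵢcᵢ/nᵢ), where nᵢ is the stratum total.
Stratum 1 (≤ High school): n = 412; a·d/n = 31·295/412 = 22.1966; b·c/n = 43·43/412 = 4.4879
Stratum 2 (Some college): n = 800; a·d/n = 214·317/800 = 84.7975; b·c/n = 206·63/800 = 16.2225
Stratum 3 (≥ Bachelor's): n = 194; a·d/n = 58·88/194 = 26.3093; b·c/n = 22·26/194 = 2.9485
OR_MH = (22.1966 + 84.7975 + 26.3093) / (4.4879 + 16.2225 + 2.9485) = 133.3034 / 23.6588 = 5.63441

5.634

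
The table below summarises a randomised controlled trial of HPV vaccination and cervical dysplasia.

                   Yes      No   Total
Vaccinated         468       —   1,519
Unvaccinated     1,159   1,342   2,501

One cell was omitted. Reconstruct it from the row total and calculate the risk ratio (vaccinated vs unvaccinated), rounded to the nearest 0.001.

The missing cell is in the exposed row: 1519 − 468 = 1051.
So a = 468, b = 1051, c = 1159, d = 1342.
RR = [a/(a+b)] / [c/(c+d)] = (468/1519) / (1159/2501) = 0.30810/0.46341 = 0.66484

0.665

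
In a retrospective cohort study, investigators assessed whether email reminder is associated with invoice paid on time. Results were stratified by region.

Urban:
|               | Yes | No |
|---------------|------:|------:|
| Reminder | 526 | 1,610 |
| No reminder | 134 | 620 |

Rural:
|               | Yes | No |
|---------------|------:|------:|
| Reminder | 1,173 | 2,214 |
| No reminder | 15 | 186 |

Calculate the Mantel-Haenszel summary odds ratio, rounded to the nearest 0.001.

OR_MH = Σ(aᵢdᵢ/nᵢ) / Σ(bᵢcᵢ/nᵢ), where nᵢ is the stratum total.
Stratum 1 (Urban): n = 2890; a·d/n = 526·620/2890 = 112.8443; b·c/n = 1610·134/2890 = 74.6505
Stratum 2 (Rural): n = 3588; a·d/n = 1173·186/3588 = 60.8077; b·c/n = 2214·15/3588 = 9.2559
OR_MH = (112.8443 + 60.8077) / (74.6505 + 9.2559) = 173.6520 / 83.9064 = 2.06959

2.070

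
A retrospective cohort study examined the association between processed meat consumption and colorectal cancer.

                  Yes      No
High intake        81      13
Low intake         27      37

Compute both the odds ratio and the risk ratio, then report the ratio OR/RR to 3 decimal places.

Cells: a = 81, b = 13, c = 27, d = 37.
OR = (81·37)/(13·27) = 2997/351 = 8.53846
Risk in exposed = 81/94 = 0.86170; risk in unexposed = 27/64 = 0.42188; RR = 2.04255
OR/RR = 8.53846 / 2.04255 = 4.18029
The outcome is not rare, so the OR lies further from 1 than the RR.

4.180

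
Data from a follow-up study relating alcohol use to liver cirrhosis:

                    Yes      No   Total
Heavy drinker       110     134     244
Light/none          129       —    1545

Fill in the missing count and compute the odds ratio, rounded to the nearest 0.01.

9.01

The missing cell is in the unexposed row: 1545 − 129 = 1416.
So a = 110, b = 134, c = 129, d = 1416.
OR = (a·d)/(b·c) = (110 × 1416) / (134 × 129) = 155760 / 17286 = 9.01076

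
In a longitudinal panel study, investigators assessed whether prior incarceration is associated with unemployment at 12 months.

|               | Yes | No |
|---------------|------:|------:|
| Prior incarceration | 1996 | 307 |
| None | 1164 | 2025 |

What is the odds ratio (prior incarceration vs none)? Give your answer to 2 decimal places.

Cells: a = 1996, b = 307, c = 1164, d = 2025.
OR = (a·d)/(b·c) = (1996 × 2025) / (307 × 1164) = 4041900 / 357348 = 11.31082
The odds of unemployment at 12 months are about 11.31 times as high in the prior incarceration group.

11.31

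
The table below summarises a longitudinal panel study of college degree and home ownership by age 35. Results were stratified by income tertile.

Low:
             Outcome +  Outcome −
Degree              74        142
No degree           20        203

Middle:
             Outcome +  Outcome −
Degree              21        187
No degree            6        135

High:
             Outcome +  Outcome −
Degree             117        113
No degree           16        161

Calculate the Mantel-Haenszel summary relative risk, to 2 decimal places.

RR_MH = Σ(aᵢ·n₀ᵢ/nᵢ) / Σ(cᵢ·n₁ᵢ/nᵢ), with n₁ᵢ = aᵢ+bᵢ (exposed), n₀ᵢ = cᵢ+dᵢ (unexposed), nᵢ = n₁ᵢ+n₀ᵢ.
Stratum 1 (Low): n₁ = 216, n₀ = 223, n = 439; a·n₀/n = 74·223/439 = 37.5900; c·n₁/n = 20·216/439 = 9.8405
Stratum 2 (Middle): n₁ = 208, n₀ = 141, n = 349; a·n₀/n = 21·141/349 = 8.4842; c·n₁/n = 6·208/349 = 3.5759
Stratum 3 (High): n₁ = 230, n₀ = 177, n = 407; a·n₀/n = 117·177/407 = 50.8821; c·n₁/n = 16·230/407 = 9.0418
RR_MH = (37.5900 + 8.4842 + 50.8821) / (9.8405 + 3.5759 + 9.0418) = 96.9563 / 22.4582 = 4.31718

4.32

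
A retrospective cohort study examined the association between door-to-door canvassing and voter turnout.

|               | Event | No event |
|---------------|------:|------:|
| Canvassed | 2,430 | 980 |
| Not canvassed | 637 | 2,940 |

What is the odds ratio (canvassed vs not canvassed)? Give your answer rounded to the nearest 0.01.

11.44

Cells: a = 2430, b = 980, c = 637, d = 2940.
OR = (a·d)/(b·c) = (2430 × 2940) / (980 × 637) = 7144200 / 624260 = 11.44427
The odds of voter turnout are about 11.44 times as high in the canvassed group.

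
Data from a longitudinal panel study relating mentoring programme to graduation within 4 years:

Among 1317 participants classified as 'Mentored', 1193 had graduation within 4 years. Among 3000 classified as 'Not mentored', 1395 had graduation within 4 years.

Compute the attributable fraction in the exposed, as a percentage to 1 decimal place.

From the description: a = 1193, b = 124, c = 1395, d = 1605.
Risk in exposed = 1193/1317 = 0.90585; risk in unexposed = 1395/3000 = 0.46500.
RR = 0.90585/0.46500 = 1.94806
AR% = (RR − 1)/RR × 100 = (1.94806 − 1)/1.94806 × 100 = 48.6668%

48.7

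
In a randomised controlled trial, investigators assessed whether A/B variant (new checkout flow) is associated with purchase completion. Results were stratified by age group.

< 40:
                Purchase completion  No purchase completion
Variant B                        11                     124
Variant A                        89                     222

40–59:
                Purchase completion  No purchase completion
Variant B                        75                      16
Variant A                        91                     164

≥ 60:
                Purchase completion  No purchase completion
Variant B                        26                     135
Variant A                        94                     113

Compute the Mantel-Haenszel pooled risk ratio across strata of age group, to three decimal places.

RR_MH = Σ(aᵢ·n₀ᵢ/nᵢ) / Σ(cᵢ·n₁ᵢ/nᵢ), with n₁ᵢ = aᵢ+bᵢ (exposed), n₀ᵢ = cᵢ+dᵢ (unexposed), nᵢ = n₁ᵢ+n₀ᵢ.
Stratum 1 (< 40): n₁ = 135, n₀ = 311, n = 446; a·n₀/n = 11·311/446 = 7.6704; c·n₁/n = 89·135/446 = 26.9395
Stratum 2 (40–59): n₁ = 91, n₀ = 255, n = 346; a·n₀/n = 75·255/346 = 55.2746; c·n₁/n = 91·91/346 = 23.9335
Stratum 3 (≥ 60): n₁ = 161, n₀ = 207, n = 368; a·n₀/n = 26·207/368 = 14.6250; c·n₁/n = 94·161/368 = 41.1250
RR_MH = (7.6704 + 55.2746 + 14.6250) / (26.9395 + 23.9335 + 41.1250) = 77.5700 / 91.9980 = 0.84317

0.843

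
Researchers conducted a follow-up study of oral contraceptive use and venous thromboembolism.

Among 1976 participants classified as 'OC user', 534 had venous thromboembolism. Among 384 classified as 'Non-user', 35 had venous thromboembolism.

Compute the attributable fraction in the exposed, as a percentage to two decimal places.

66.27

From the description: a = 534, b = 1442, c = 35, d = 349.
Risk in exposed = 534/1976 = 0.27024; risk in unexposed = 35/384 = 0.09115.
RR = 0.27024/0.09115 = 2.96495
AR% = (RR − 1)/RR × 100 = (2.96495 − 1)/2.96495 × 100 = 66.2726%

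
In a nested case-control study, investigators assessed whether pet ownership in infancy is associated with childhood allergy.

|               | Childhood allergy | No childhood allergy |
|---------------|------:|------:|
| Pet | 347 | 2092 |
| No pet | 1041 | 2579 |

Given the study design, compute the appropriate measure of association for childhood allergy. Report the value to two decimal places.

0.41

Cells: a = 347, b = 2092, c = 1041, d = 2579.
This is a nested case-control study: participants were sampled on outcome status, so risks in the source population cannot be estimated directly — relative risk is not valid here. The odds ratio is the appropriate measure.
OR = (a·d)/(b·c) = (347 × 2579) / (2092 × 1041) = 894913 / 2177772 = 0.41093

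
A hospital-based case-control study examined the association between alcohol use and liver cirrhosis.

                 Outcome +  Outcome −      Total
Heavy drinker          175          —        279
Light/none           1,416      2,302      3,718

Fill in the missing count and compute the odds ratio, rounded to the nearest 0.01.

The missing cell is in the exposed row: 279 − 175 = 104.
So a = 175, b = 104, c = 1416, d = 2302.
OR = (a·d)/(b·c) = (175 × 2302) / (104 × 1416) = 402850 / 147264 = 2.73556

2.74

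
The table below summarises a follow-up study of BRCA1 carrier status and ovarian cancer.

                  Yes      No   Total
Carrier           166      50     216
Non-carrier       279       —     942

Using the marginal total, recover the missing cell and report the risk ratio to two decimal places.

2.59

The missing cell is in the unexposed row: 942 − 279 = 663.
So a = 166, b = 50, c = 279, d = 663.
RR = [a/(a+b)] / [c/(c+d)] = (166/216) / (279/942) = 0.76852/0.29618 = 2.59478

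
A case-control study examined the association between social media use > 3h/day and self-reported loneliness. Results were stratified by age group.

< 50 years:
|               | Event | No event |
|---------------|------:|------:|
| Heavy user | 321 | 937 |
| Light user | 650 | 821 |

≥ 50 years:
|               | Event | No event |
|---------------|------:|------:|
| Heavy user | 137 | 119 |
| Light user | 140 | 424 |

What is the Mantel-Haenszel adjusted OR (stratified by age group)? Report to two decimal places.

0.69

OR_MH = Σ(aᵢdᵢ/nᵢ) / Σ(bᵢcᵢ/nᵢ), where nᵢ is the stratum total.
Stratum 1 (< 50 years): n = 2729; a·d/n = 321·821/2729 = 96.5705; b·c/n = 937·650/2729 = 223.1770
Stratum 2 (≥ 50 years): n = 820; a·d/n = 137·424/820 = 70.8390; b·c/n = 119·140/820 = 20.3171
OR_MH = (96.5705 + 70.8390) / (223.1770 + 20.3171) = 167.4096 / 243.4941 = 0.68753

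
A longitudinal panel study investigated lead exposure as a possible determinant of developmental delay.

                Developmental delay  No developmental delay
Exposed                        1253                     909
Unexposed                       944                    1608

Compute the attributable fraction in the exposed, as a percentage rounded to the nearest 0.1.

Cells: a = 1253, b = 909, c = 944, d = 1608.
Risk in exposed = 1253/2162 = 0.57956; risk in unexposed = 944/2552 = 0.36991.
RR = 0.57956/0.36991 = 1.56677
AR% = (RR − 1)/RR × 100 = (1.56677 − 1)/1.56677 × 100 = 36.1742%

36.2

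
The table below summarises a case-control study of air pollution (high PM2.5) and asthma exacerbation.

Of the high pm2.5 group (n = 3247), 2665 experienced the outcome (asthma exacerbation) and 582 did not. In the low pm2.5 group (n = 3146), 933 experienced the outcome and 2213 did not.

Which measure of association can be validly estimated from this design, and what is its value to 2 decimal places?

From the description: a = 2665, b = 582, c = 933, d = 2213.
This is a case-control study: participants were sampled on outcome status, so risks in the source population cannot be estimated directly — relative risk is not valid here. The odds ratio is the appropriate measure.
OR = (a·d)/(b·c) = (2665 × 2213) / (582 × 933) = 5897645 / 543006 = 10.86110

10.86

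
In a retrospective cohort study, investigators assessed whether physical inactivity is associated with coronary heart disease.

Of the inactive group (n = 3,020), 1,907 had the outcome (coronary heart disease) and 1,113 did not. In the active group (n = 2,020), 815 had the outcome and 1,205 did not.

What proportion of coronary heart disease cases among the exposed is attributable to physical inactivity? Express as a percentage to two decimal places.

From the description: a = 1907, b = 1113, c = 815, d = 1205.
Risk in exposed = 1907/3020 = 0.63146; risk in unexposed = 815/2020 = 0.40347.
RR = 0.63146/0.40347 = 1.56508
AR% = (RR − 1)/RR × 100 = (1.56508 − 1)/1.56508 × 100 = 36.1056%

36.11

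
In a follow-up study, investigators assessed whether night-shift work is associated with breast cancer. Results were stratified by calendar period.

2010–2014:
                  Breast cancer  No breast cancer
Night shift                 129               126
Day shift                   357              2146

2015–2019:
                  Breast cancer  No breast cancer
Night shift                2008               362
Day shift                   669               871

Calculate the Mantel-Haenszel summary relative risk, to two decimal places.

2.07

RR_MH = Σ(aᵢ·n₀ᵢ/nᵢ) / Σ(cᵢ·n₁ᵢ/nᵢ), with n₁ᵢ = aᵢ+bᵢ (exposed), n₀ᵢ = cᵢ+dᵢ (unexposed), nᵢ = n₁ᵢ+n₀ᵢ.
Stratum 1 (2010–2014): n₁ = 255, n₀ = 2503, n = 2758; a·n₀/n = 129·2503/2758 = 117.0729; c·n₁/n = 357·255/2758 = 33.0076
Stratum 2 (2015–2019): n₁ = 2370, n₀ = 1540, n = 3910; a·n₀/n = 2008·1540/3910 = 790.8747; c·n₁/n = 669·2370/3910 = 405.5064
RR_MH = (117.0729 + 790.8747) / (33.0076 + 405.5064) = 907.9476 / 438.5140 = 2.07051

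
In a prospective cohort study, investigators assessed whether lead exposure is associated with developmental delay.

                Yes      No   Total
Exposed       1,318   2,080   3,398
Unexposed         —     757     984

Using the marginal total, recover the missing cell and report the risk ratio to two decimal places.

1.68

The missing cell is in the unexposed row: 984 − 757 = 227.
So a = 1318, b = 2080, c = 227, d = 757.
RR = [a/(a+b)] / [c/(c+d)] = (1318/3398) / (227/984) = 0.38788/0.23069 = 1.68136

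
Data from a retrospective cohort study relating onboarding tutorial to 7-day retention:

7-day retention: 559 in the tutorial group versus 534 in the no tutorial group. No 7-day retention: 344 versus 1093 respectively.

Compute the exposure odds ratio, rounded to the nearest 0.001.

3.326

From the description: a = 559, b = 344, c = 534, d = 1093.
OR = (a·d)/(b·c) = (559 × 1093) / (344 × 534) = 610987 / 183696 = 3.32608
The odds of 7-day retention are about 3.33 times as high in the tutorial group.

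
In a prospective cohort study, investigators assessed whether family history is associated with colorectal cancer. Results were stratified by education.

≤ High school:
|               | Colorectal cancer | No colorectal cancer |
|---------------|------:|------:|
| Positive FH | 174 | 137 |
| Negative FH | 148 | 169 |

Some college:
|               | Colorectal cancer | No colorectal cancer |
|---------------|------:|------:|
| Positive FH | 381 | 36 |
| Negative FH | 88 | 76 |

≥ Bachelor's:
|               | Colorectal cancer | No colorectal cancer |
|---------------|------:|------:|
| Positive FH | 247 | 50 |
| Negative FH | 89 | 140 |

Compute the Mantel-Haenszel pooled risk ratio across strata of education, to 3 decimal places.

RR_MH = Σ(aᵢ·n₀ᵢ/nᵢ) / Σ(cᵢ·n₁ᵢ/nᵢ), with n₁ᵢ = aᵢ+bᵢ (exposed), n₀ᵢ = cᵢ+dᵢ (unexposed), nᵢ = n₁ᵢ+n₀ᵢ.
Stratum 1 (≤ High school): n₁ = 311, n₀ = 317, n = 628; a·n₀/n = 174·317/628 = 87.8312; c·n₁/n = 148·311/628 = 73.2930
Stratum 2 (Some college): n₁ = 417, n₀ = 164, n = 581; a·n₀/n = 381·164/581 = 107.5456; c·n₁/n = 88·417/581 = 63.1601
Stratum 3 (≥ Bachelor's): n₁ = 297, n₀ = 229, n = 526; a·n₀/n = 247·229/526 = 107.5342; c·n₁/n = 89·297/526 = 50.2529
RR_MH = (87.8312 + 107.5456 + 107.5342) / (73.2930 + 63.1601 + 50.2529) = 302.9110 / 186.7059 = 1.62240

1.622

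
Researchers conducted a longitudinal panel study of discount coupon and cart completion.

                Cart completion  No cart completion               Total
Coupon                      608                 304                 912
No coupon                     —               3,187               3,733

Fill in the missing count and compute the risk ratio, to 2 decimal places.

4.56

The missing cell is in the unexposed row: 3733 − 3187 = 546.
So a = 608, b = 304, c = 546, d = 3187.
RR = [a/(a+b)] / [c/(c+d)] = (608/912) / (546/3733) = 0.66667/0.14626 = 4.55800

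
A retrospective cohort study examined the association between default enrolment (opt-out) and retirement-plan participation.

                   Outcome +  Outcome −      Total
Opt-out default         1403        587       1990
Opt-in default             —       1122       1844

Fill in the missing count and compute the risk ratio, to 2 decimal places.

1.80

The missing cell is in the unexposed row: 1844 − 1122 = 722.
So a = 1403, b = 587, c = 722, d = 1122.
RR = [a/(a+b)] / [c/(c+d)] = (1403/1990) / (722/1844) = 0.70503/0.39154 = 1.80065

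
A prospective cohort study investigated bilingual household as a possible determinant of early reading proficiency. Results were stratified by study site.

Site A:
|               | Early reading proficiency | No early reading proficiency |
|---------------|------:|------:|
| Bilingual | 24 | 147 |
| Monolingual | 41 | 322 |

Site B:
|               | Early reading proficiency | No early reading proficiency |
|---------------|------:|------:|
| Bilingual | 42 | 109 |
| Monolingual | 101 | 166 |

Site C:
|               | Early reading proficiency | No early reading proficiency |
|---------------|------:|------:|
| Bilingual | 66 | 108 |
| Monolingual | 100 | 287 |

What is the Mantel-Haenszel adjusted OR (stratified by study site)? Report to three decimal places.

1.141

OR_MH = Σ(aᵢdᵢ/nᵢ) / Σ(bᵢcᵢ/nᵢ), where nᵢ is the stratum total.
Stratum 1 (Site A): n = 534; a·d/n = 24·322/534 = 14.4719; b·c/n = 147·41/534 = 11.2865
Stratum 2 (Site B): n = 418; a·d/n = 42·166/418 = 16.6794; b·c/n = 109·101/418 = 26.3373
Stratum 3 (Site C): n = 561; a·d/n = 66·287/561 = 33.7647; b·c/n = 108·100/561 = 19.2513
OR_MH = (14.4719 + 16.6794 + 33.7647) / (11.2865 + 26.3373 + 19.2513) = 64.9160 / 56.8752 = 1.14138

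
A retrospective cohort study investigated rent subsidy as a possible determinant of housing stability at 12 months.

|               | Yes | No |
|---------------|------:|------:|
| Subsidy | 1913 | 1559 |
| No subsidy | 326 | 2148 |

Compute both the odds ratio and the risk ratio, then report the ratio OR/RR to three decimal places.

Cells: a = 1913, b = 1559, c = 326, d = 2148.
OR = (1913·2148)/(1559·326) = 4109124/508234 = 8.08510
Risk in exposed = 1913/3472 = 0.55098; risk in unexposed = 326/2474 = 0.13177; RR = 4.18136
OR/RR = 8.08510 / 4.18136 = 1.93361
The outcome is not rare, so the OR lies further from 1 than the RR.

1.934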